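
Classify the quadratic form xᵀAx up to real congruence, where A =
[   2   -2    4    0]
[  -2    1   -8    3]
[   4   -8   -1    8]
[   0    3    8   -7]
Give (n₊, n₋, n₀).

Answer: (2, 2, 0)

Derivation:
step 0: pivot 2 → sign +
step 1: pivot -1 → sign −
step 2: pivot 7 → sign +
step 3: pivot -2/7 → sign −
signature = (2, 2, 0)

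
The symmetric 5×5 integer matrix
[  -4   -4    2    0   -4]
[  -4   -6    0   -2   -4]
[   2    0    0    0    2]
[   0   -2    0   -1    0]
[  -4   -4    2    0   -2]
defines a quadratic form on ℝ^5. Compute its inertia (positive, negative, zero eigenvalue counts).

Answer: (2, 3, 0)

Derivation:
step 0: pivot -4 → sign −
step 1: pivot -2 → sign −
step 2: pivot 3 → sign +
step 3: pivot -1/3 → sign −
step 4: pivot 2 → sign +
signature = (2, 3, 0)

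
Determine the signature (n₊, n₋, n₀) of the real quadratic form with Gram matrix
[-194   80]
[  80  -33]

step 0: pivot -194 → sign −
step 1: pivot -1/97 → sign −
signature = (0, 2, 0)

Answer: (0, 2, 0)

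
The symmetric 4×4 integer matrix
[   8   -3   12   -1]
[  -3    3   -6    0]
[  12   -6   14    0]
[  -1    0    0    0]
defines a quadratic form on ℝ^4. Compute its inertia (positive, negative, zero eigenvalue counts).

step 0: pivot 8 → sign +
step 1: pivot 15/8 → sign +
step 2: pivot -26/5 → sign −
step 3: pivot 1/13 → sign +
signature = (3, 1, 0)

Answer: (3, 1, 0)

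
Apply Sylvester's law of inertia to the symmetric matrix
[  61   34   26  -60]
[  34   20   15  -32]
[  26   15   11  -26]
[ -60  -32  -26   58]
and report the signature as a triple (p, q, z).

step 0: pivot 61 → sign +
step 1: pivot 64/61 → sign +
step 2: pivot -21/64 → sign −
step 3: pivot 6/7 → sign +
signature = (3, 1, 0)

Answer: (3, 1, 0)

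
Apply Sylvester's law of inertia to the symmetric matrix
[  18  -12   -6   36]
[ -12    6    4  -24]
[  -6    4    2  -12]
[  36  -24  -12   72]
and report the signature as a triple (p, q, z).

Answer: (1, 1, 2)

Derivation:
step 0: pivot 18 → sign +
step 1: pivot -2 → sign −
step 2: row/col 2 already zero → sign 0
step 3: row/col 3 already zero → sign 0
signature = (1, 1, 2)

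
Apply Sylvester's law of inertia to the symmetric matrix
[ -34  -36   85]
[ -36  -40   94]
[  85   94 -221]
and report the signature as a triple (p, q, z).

step 0: pivot -34 → sign −
step 1: pivot -32/17 → sign −
step 2: row/col 2 already zero → sign 0
signature = (0, 2, 1)

Answer: (0, 2, 1)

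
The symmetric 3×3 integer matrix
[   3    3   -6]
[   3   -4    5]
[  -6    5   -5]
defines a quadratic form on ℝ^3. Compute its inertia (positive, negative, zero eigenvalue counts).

step 0: pivot 3 → sign +
step 1: pivot -7 → sign −
step 2: pivot 2/7 → sign +
signature = (2, 1, 0)

Answer: (2, 1, 0)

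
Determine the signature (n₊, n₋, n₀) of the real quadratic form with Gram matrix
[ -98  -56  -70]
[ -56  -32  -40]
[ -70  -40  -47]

step 0: pivot -98 → sign −
step 1: pivot 3 → sign +
step 2: row/col 2 already zero → sign 0
signature = (1, 1, 1)

Answer: (1, 1, 1)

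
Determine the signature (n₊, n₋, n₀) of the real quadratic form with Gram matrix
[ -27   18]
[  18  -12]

Answer: (0, 1, 1)

Derivation:
step 0: pivot -27 → sign −
step 1: row/col 1 already zero → sign 0
signature = (0, 1, 1)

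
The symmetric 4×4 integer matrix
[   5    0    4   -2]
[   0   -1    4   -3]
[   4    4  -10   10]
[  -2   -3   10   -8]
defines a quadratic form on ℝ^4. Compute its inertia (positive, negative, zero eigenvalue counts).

Answer: (3, 1, 0)

Derivation:
step 0: pivot 5 → sign +
step 1: pivot -1 → sign −
step 2: pivot 14/5 → sign +
step 3: pivot 1/7 → sign +
signature = (3, 1, 0)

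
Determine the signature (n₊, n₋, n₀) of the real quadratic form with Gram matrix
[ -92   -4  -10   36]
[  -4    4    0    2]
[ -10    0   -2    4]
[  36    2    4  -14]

Answer: (2, 2, 0)

Derivation:
step 0: pivot -92 → sign −
step 1: pivot 96/23 → sign +
step 2: pivot -23/24 → sign −
step 3: pivot 1/23 → sign +
signature = (2, 2, 0)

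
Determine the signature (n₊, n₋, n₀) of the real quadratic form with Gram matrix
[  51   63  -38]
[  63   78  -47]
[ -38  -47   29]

Answer: (3, 0, 0)

Derivation:
step 0: pivot 51 → sign +
step 1: pivot 3/17 → sign +
step 2: pivot 2/3 → sign +
signature = (3, 0, 0)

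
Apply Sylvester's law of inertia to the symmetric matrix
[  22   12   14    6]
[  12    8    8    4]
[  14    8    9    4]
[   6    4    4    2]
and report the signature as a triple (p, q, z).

Answer: (2, 0, 2)

Derivation:
step 0: pivot 22 → sign +
step 1: pivot 16/11 → sign +
step 2: row/col 2 already zero → sign 0
step 3: row/col 3 already zero → sign 0
signature = (2, 0, 2)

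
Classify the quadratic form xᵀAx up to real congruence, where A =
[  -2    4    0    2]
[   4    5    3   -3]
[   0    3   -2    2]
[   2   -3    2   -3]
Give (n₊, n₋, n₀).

step 0: pivot -2 → sign −
step 1: pivot 13 → sign +
step 2: pivot -35/13 → sign −
step 3: pivot 3/35 → sign +
signature = (2, 2, 0)

Answer: (2, 2, 0)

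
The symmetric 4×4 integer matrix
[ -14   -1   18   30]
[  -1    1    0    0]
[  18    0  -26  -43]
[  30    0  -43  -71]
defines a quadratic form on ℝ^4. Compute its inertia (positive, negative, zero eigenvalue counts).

Answer: (2, 2, 0)

Derivation:
step 0: pivot -14 → sign −
step 1: pivot 15/14 → sign +
step 2: pivot -22/5 → sign −
step 3: pivot 3/22 → sign +
signature = (2, 2, 0)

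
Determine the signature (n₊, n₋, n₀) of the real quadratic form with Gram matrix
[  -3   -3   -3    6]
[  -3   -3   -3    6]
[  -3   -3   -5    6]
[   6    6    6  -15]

Answer: (0, 3, 1)

Derivation:
step 0: pivot -3 → sign −
step 1: pivot -2 → sign −
step 2: pivot -3 → sign −
step 3: row/col 3 already zero → sign 0
signature = (0, 3, 1)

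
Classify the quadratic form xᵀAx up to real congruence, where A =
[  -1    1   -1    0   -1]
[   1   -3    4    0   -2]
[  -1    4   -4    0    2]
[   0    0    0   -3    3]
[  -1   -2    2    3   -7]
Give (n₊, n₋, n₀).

Answer: (1, 3, 1)

Derivation:
step 0: pivot -1 → sign −
step 1: pivot -2 → sign −
step 2: pivot 3/2 → sign +
step 3: pivot -3 → sign −
step 4: row/col 4 already zero → sign 0
signature = (1, 3, 1)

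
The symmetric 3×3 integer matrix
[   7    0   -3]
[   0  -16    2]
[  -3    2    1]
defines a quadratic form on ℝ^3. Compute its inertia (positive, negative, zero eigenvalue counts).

step 0: pivot 7 → sign +
step 1: pivot -16 → sign −
step 2: pivot -1/28 → sign −
signature = (1, 2, 0)

Answer: (1, 2, 0)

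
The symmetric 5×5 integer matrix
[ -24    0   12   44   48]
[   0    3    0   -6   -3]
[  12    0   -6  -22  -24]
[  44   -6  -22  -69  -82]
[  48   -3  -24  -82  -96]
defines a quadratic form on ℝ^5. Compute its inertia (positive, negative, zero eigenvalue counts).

Answer: (1, 3, 1)

Derivation:
step 0: pivot -24 → sign −
step 1: pivot 3 → sign +
step 2: pivot -1/3 → sign −
step 3: pivot -3 → sign −
step 4: row/col 4 already zero → sign 0
signature = (1, 3, 1)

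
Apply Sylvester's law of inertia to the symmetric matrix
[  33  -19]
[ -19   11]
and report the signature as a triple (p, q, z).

Answer: (2, 0, 0)

Derivation:
step 0: pivot 33 → sign +
step 1: pivot 2/33 → sign +
signature = (2, 0, 0)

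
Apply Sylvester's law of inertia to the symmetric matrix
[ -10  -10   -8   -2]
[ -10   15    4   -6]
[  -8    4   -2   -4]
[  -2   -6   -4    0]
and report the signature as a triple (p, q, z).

Answer: (1, 3, 0)

Derivation:
step 0: pivot -10 → sign −
step 1: pivot 25 → sign +
step 2: pivot -34/25 → sign −
step 3: pivot -6/85 → sign −
signature = (1, 3, 0)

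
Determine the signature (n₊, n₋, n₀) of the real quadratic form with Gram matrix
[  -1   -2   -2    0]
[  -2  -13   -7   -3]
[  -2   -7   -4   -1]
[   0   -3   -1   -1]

Answer: (1, 2, 1)

Derivation:
step 0: pivot -1 → sign −
step 1: pivot -9 → sign −
step 2: pivot 1 → sign +
step 3: row/col 3 already zero → sign 0
signature = (1, 2, 1)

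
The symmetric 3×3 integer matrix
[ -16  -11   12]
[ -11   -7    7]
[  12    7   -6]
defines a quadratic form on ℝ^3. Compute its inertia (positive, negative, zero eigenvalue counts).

Answer: (2, 1, 0)

Derivation:
step 0: pivot -16 → sign −
step 1: pivot 9/16 → sign +
step 2: pivot 2/9 → sign +
signature = (2, 1, 0)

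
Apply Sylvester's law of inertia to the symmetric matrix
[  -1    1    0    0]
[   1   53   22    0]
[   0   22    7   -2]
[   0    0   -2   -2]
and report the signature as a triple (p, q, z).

step 0: pivot -1 → sign −
step 1: pivot 54 → sign +
step 2: pivot -53/27 → sign −
step 3: pivot 2/53 → sign +
signature = (2, 2, 0)

Answer: (2, 2, 0)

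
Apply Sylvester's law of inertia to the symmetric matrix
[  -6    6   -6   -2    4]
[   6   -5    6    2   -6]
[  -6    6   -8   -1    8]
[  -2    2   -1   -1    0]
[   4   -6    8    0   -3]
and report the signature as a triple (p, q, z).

Answer: (3, 2, 0)

Derivation:
step 0: pivot -6 → sign −
step 1: pivot 1 → sign +
step 2: pivot -2 → sign −
step 3: pivot 1/6 → sign +
step 4: pivot 1 → sign +
signature = (3, 2, 0)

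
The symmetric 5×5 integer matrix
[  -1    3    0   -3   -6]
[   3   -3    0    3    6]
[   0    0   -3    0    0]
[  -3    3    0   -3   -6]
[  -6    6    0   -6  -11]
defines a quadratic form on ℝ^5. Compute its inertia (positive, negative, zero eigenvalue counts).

Answer: (2, 2, 1)

Derivation:
step 0: pivot -1 → sign −
step 1: pivot 6 → sign +
step 2: pivot -3 → sign −
step 3: pivot 1 → sign +
step 4: row/col 4 already zero → sign 0
signature = (2, 2, 1)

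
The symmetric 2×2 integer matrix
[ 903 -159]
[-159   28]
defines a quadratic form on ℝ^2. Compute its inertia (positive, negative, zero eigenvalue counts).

step 0: pivot 903 → sign +
step 1: pivot 1/301 → sign +
signature = (2, 0, 0)

Answer: (2, 0, 0)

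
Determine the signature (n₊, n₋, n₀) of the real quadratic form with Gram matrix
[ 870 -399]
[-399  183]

step 0: pivot 870 → sign +
step 1: pivot 3/290 → sign +
signature = (2, 0, 0)

Answer: (2, 0, 0)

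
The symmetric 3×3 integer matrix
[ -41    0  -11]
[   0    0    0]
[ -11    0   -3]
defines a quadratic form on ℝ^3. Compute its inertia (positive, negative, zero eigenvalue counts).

Answer: (0, 2, 1)

Derivation:
step 0: pivot -41 → sign −
step 1: pivot -2/41 → sign −
step 2: row/col 2 already zero → sign 0
signature = (0, 2, 1)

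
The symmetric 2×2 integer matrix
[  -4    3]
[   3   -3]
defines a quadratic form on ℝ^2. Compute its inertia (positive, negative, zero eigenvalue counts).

Answer: (0, 2, 0)

Derivation:
step 0: pivot -4 → sign −
step 1: pivot -3/4 → sign −
signature = (0, 2, 0)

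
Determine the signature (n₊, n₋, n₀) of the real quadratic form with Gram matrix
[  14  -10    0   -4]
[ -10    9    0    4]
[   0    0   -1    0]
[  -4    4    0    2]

Answer: (3, 1, 0)

Derivation:
step 0: pivot 14 → sign +
step 1: pivot 13/7 → sign +
step 2: pivot -1 → sign −
step 3: pivot 2/13 → sign +
signature = (3, 1, 0)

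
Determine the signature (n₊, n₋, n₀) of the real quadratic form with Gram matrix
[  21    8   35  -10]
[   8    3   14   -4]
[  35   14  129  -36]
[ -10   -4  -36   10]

Answer: (2, 2, 0)

Derivation:
step 0: pivot 21 → sign +
step 1: pivot -1/21 → sign −
step 2: pivot 80 → sign +
step 3: pivot -1/20 → sign −
signature = (2, 2, 0)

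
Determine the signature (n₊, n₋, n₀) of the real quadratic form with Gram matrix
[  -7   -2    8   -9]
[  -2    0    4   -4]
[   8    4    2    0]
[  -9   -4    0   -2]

step 0: pivot -7 → sign −
step 1: pivot 4/7 → sign +
step 2: pivot 6 → sign +
step 3: row/col 3 already zero → sign 0
signature = (2, 1, 1)

Answer: (2, 1, 1)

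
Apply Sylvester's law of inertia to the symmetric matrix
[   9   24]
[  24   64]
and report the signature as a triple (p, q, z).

Answer: (1, 0, 1)

Derivation:
step 0: pivot 9 → sign +
step 1: row/col 1 already zero → sign 0
signature = (1, 0, 1)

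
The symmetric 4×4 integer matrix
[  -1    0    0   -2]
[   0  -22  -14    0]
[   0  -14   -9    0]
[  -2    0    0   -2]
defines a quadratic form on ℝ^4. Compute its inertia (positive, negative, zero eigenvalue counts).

step 0: pivot -1 → sign −
step 1: pivot -22 → sign −
step 2: pivot -1/11 → sign −
step 3: pivot 2 → sign +
signature = (1, 3, 0)

Answer: (1, 3, 0)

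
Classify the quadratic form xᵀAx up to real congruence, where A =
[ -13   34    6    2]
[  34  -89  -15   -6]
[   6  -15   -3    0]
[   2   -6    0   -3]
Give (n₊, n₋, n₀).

Answer: (1, 3, 0)

Derivation:
step 0: pivot -13 → sign −
step 1: pivot -1/13 → sign −
step 2: pivot 6 → sign +
step 3: pivot -1 → sign −
signature = (1, 3, 0)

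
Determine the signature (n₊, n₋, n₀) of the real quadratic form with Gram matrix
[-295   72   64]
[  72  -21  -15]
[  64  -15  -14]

step 0: pivot -295 → sign −
step 1: pivot -1011/295 → sign −
step 2: pivot -1/337 → sign −
signature = (0, 3, 0)

Answer: (0, 3, 0)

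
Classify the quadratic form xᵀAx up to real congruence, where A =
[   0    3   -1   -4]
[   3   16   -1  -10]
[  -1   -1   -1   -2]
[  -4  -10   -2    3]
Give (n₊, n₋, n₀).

step 0: pivot 16 → sign +
step 1: pivot -9/16 → sign −
step 2: pivot 1/9 → sign +
step 3: pivot 3 → sign +
signature = (3, 1, 0)

Answer: (3, 1, 0)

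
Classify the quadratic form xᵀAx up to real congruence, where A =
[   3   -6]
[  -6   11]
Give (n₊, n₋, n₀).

Answer: (1, 1, 0)

Derivation:
step 0: pivot 3 → sign +
step 1: pivot -1 → sign −
signature = (1, 1, 0)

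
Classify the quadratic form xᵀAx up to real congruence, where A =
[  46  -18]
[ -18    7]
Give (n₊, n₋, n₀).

Answer: (1, 1, 0)

Derivation:
step 0: pivot 46 → sign +
step 1: pivot -1/23 → sign −
signature = (1, 1, 0)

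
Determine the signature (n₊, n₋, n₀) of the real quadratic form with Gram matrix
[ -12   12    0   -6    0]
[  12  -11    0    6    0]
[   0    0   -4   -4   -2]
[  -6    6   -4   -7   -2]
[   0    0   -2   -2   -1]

step 0: pivot -12 → sign −
step 1: pivot 1 → sign +
step 2: pivot -4 → sign −
step 3: row/col 3 already zero → sign 0
step 4: row/col 4 already zero → sign 0
signature = (1, 2, 2)

Answer: (1, 2, 2)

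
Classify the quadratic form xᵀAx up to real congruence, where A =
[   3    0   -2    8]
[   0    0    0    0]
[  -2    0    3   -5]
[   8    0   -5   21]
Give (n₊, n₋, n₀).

Answer: (2, 1, 1)

Derivation:
step 0: pivot 3 → sign +
step 1: pivot 5/3 → sign +
step 2: pivot -2/5 → sign −
step 3: row/col 3 already zero → sign 0
signature = (2, 1, 1)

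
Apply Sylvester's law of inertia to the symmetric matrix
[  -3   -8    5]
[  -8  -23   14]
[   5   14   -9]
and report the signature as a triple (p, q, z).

Answer: (0, 3, 0)

Derivation:
step 0: pivot -3 → sign −
step 1: pivot -5/3 → sign −
step 2: pivot -2/5 → sign −
signature = (0, 3, 0)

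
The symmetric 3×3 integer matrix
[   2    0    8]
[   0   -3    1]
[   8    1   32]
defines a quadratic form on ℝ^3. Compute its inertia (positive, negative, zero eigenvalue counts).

Answer: (2, 1, 0)

Derivation:
step 0: pivot 2 → sign +
step 1: pivot -3 → sign −
step 2: pivot 1/3 → sign +
signature = (2, 1, 0)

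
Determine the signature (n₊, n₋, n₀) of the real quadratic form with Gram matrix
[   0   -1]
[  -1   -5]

Answer: (1, 1, 0)

Derivation:
step 0: pivot -5 → sign −
step 1: pivot 1/5 → sign +
signature = (1, 1, 0)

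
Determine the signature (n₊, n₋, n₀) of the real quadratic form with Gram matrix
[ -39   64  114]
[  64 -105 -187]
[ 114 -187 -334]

Answer: (1, 2, 0)

Derivation:
step 0: pivot -39 → sign −
step 1: pivot 1/39 → sign +
step 2: pivot -1 → sign −
signature = (1, 2, 0)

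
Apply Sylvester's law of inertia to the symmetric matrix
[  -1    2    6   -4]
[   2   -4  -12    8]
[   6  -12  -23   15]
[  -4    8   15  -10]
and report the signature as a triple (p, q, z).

step 0: pivot -1 → sign −
step 1: pivot 13 → sign +
step 2: pivot -3/13 → sign −
step 3: row/col 3 already zero → sign 0
signature = (1, 2, 1)

Answer: (1, 2, 1)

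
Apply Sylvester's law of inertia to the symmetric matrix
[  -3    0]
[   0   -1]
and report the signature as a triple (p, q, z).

step 0: pivot -3 → sign −
step 1: pivot -1 → sign −
signature = (0, 2, 0)

Answer: (0, 2, 0)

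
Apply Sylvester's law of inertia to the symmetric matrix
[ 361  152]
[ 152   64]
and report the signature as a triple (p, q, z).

step 0: pivot 361 → sign +
step 1: row/col 1 already zero → sign 0
signature = (1, 0, 1)

Answer: (1, 0, 1)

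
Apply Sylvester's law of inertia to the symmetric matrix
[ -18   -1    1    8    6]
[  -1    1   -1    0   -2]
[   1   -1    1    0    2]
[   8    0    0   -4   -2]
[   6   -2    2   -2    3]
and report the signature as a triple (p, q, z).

Answer: (1, 2, 2)

Derivation:
step 0: pivot -18 → sign −
step 1: pivot 19/18 → sign +
step 2: pivot -12/19 → sign −
step 3: row/col 3 already zero → sign 0
step 4: row/col 4 already zero → sign 0
signature = (1, 2, 2)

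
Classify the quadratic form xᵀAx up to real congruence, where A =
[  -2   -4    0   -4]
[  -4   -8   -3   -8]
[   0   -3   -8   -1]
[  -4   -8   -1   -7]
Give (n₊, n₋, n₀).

step 0: pivot -2 → sign −
step 1: pivot -8 → sign −
step 2: pivot 9/8 → sign +
step 3: pivot 1 → sign +
signature = (2, 2, 0)

Answer: (2, 2, 0)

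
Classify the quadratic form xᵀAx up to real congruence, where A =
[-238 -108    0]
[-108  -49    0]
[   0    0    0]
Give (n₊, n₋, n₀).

Answer: (1, 1, 1)

Derivation:
step 0: pivot -238 → sign −
step 1: pivot 1/119 → sign +
step 2: row/col 2 already zero → sign 0
signature = (1, 1, 1)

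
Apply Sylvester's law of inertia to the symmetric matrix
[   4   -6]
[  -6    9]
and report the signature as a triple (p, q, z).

step 0: pivot 4 → sign +
step 1: row/col 1 already zero → sign 0
signature = (1, 0, 1)

Answer: (1, 0, 1)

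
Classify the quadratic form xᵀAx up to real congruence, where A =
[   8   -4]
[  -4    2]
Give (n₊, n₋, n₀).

Answer: (1, 0, 1)

Derivation:
step 0: pivot 8 → sign +
step 1: row/col 1 already zero → sign 0
signature = (1, 0, 1)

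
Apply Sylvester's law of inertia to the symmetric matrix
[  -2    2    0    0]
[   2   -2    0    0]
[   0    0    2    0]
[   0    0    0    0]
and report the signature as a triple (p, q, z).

step 0: pivot -2 → sign −
step 1: pivot 2 → sign +
step 2: row/col 2 already zero → sign 0
step 3: row/col 3 already zero → sign 0
signature = (1, 1, 2)

Answer: (1, 1, 2)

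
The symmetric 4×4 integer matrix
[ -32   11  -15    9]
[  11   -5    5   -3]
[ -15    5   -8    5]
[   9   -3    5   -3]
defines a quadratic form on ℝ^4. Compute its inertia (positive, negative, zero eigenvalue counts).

Answer: (1, 3, 0)

Derivation:
step 0: pivot -32 → sign −
step 1: pivot -39/32 → sign −
step 2: pivot -37/39 → sign −
step 3: pivot 6/37 → sign +
signature = (1, 3, 0)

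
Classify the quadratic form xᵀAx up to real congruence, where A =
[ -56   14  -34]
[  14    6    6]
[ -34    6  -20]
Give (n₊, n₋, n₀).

step 0: pivot -56 → sign −
step 1: pivot 19/2 → sign +
step 2: pivot -2/133 → sign −
signature = (1, 2, 0)

Answer: (1, 2, 0)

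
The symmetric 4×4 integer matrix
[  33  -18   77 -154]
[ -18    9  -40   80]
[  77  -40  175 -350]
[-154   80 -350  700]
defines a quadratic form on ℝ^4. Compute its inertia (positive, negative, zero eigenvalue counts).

Answer: (2, 1, 1)

Derivation:
step 0: pivot 33 → sign +
step 1: pivot -9/11 → sign −
step 2: pivot 2/9 → sign +
step 3: row/col 3 already zero → sign 0
signature = (2, 1, 1)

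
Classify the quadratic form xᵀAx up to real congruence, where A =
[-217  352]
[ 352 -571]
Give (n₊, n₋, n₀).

step 0: pivot -217 → sign −
step 1: pivot -3/217 → sign −
signature = (0, 2, 0)

Answer: (0, 2, 0)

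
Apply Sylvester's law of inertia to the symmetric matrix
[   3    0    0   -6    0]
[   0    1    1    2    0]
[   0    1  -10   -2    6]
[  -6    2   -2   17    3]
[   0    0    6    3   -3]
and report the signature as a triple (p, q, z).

step 0: pivot 3 → sign +
step 1: pivot 1 → sign +
step 2: pivot -11 → sign −
step 3: pivot 27/11 → sign +
step 4: row/col 4 already zero → sign 0
signature = (3, 1, 1)

Answer: (3, 1, 1)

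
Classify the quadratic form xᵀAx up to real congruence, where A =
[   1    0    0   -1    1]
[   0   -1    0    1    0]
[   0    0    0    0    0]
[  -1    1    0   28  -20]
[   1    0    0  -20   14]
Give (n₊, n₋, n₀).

step 0: pivot 1 → sign +
step 1: pivot -1 → sign −
step 2: pivot 28 → sign +
step 3: pivot 3/28 → sign +
step 4: row/col 4 already zero → sign 0
signature = (3, 1, 1)

Answer: (3, 1, 1)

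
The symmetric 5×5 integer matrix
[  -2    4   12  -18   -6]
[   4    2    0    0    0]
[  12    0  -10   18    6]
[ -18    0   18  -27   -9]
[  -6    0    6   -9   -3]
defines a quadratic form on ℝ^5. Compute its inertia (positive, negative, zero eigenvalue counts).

Answer: (3, 1, 1)

Derivation:
step 0: pivot -2 → sign −
step 1: pivot 10 → sign +
step 2: pivot 22/5 → sign +
step 3: pivot 27/11 → sign +
step 4: row/col 4 already zero → sign 0
signature = (3, 1, 1)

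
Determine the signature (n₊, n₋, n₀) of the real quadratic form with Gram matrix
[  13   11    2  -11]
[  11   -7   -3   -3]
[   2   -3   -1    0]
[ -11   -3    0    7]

Answer: (2, 2, 0)

Derivation:
step 0: pivot 13 → sign +
step 1: pivot -212/13 → sign −
step 2: pivot 9/212 → sign +
step 3: pivot -2/9 → sign −
signature = (2, 2, 0)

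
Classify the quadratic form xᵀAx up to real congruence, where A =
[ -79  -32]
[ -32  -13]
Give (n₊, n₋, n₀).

Answer: (0, 2, 0)

Derivation:
step 0: pivot -79 → sign −
step 1: pivot -3/79 → sign −
signature = (0, 2, 0)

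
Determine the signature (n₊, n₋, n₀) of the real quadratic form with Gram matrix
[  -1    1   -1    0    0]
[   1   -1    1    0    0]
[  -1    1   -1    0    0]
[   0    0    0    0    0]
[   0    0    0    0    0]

step 0: pivot -1 → sign −
step 1: row/col 1 already zero → sign 0
step 2: row/col 2 already zero → sign 0
step 3: row/col 3 already zero → sign 0
step 4: row/col 4 already zero → sign 0
signature = (0, 1, 4)

Answer: (0, 1, 4)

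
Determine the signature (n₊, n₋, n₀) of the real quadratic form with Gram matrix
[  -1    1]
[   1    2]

Answer: (1, 1, 0)

Derivation:
step 0: pivot -1 → sign −
step 1: pivot 3 → sign +
signature = (1, 1, 0)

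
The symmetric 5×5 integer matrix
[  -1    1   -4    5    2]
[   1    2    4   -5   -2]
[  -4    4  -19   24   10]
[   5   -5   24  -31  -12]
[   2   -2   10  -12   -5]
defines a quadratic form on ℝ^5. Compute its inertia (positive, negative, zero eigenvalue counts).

step 0: pivot -1 → sign −
step 1: pivot 3 → sign +
step 2: pivot -3 → sign −
step 3: pivot -2/3 → sign −
step 4: pivot 1 → sign +
signature = (2, 3, 0)

Answer: (2, 3, 0)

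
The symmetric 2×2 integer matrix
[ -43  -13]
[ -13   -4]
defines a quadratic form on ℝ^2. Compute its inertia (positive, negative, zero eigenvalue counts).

Answer: (0, 2, 0)

Derivation:
step 0: pivot -43 → sign −
step 1: pivot -3/43 → sign −
signature = (0, 2, 0)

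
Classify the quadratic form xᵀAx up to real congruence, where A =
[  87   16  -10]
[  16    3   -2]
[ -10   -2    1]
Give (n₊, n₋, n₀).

step 0: pivot 87 → sign +
step 1: pivot 5/87 → sign +
step 2: pivot -3/5 → sign −
signature = (2, 1, 0)

Answer: (2, 1, 0)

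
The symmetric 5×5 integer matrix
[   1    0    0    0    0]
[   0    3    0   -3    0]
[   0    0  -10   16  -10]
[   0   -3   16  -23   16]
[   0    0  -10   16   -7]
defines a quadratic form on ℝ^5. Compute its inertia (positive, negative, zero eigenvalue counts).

Answer: (3, 2, 0)

Derivation:
step 0: pivot 1 → sign +
step 1: pivot 3 → sign +
step 2: pivot -10 → sign −
step 3: pivot -2/5 → sign −
step 4: pivot 3 → sign +
signature = (3, 2, 0)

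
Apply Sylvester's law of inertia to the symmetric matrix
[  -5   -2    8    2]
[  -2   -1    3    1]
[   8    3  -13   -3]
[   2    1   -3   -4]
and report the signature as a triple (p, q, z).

step 0: pivot -5 → sign −
step 1: pivot -1/5 → sign −
step 2: pivot -3 → sign −
step 3: row/col 3 already zero → sign 0
signature = (0, 3, 1)

Answer: (0, 3, 1)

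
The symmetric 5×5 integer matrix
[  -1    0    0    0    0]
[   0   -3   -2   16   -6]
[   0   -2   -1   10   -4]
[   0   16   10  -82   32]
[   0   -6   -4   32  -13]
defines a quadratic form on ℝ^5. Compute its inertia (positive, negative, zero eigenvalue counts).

Answer: (2, 3, 0)

Derivation:
step 0: pivot -1 → sign −
step 1: pivot -3 → sign −
step 2: pivot 1/3 → sign +
step 3: pivot 2 → sign +
step 4: pivot -1 → sign −
signature = (2, 3, 0)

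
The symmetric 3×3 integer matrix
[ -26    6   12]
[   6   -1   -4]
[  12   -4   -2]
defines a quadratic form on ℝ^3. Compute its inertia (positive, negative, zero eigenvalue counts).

step 0: pivot -26 → sign −
step 1: pivot 5/13 → sign +
step 2: pivot -2/5 → sign −
signature = (1, 2, 0)

Answer: (1, 2, 0)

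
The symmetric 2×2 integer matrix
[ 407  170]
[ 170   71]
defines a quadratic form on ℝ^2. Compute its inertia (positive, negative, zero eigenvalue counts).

step 0: pivot 407 → sign +
step 1: pivot -3/407 → sign −
signature = (1, 1, 0)

Answer: (1, 1, 0)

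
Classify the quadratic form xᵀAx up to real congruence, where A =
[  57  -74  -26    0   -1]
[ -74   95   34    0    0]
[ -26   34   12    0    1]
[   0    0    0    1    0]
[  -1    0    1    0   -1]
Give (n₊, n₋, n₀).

Answer: (4, 1, 0)

Derivation:
step 0: pivot 57 → sign +
step 1: pivot -61/57 → sign −
step 2: pivot 12/61 → sign +
step 3: pivot 1 → sign +
step 4: pivot 1/4 → sign +
signature = (4, 1, 0)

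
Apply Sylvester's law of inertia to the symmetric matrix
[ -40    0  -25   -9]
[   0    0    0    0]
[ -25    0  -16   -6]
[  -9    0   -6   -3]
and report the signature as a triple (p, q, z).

step 0: pivot -40 → sign −
step 1: pivot -3/8 → sign −
step 2: pivot -3/5 → sign −
step 3: row/col 3 already zero → sign 0
signature = (0, 3, 1)

Answer: (0, 3, 1)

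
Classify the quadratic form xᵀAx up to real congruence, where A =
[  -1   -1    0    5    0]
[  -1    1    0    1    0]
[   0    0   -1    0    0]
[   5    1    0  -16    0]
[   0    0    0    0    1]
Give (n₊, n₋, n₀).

Answer: (3, 2, 0)

Derivation:
step 0: pivot -1 → sign −
step 1: pivot 2 → sign +
step 2: pivot -1 → sign −
step 3: pivot 1 → sign +
step 4: pivot 1 → sign +
signature = (3, 2, 0)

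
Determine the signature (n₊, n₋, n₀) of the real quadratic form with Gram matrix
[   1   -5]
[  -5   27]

step 0: pivot 1 → sign +
step 1: pivot 2 → sign +
signature = (2, 0, 0)

Answer: (2, 0, 0)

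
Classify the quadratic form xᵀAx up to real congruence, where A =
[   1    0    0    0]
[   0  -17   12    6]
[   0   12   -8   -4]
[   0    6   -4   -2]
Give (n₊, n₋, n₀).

step 0: pivot 1 → sign +
step 1: pivot -17 → sign −
step 2: pivot 8/17 → sign +
step 3: row/col 3 already zero → sign 0
signature = (2, 1, 1)

Answer: (2, 1, 1)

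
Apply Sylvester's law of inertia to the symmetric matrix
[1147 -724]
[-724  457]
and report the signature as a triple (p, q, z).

Answer: (2, 0, 0)

Derivation:
step 0: pivot 1147 → sign +
step 1: pivot 3/1147 → sign +
signature = (2, 0, 0)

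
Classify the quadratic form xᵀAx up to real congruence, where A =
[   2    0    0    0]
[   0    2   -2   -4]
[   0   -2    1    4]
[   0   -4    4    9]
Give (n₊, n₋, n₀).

Answer: (3, 1, 0)

Derivation:
step 0: pivot 2 → sign +
step 1: pivot 2 → sign +
step 2: pivot -1 → sign −
step 3: pivot 1 → sign +
signature = (3, 1, 0)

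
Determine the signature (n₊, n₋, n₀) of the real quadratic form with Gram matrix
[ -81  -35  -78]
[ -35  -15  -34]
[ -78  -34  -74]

step 0: pivot -81 → sign −
step 1: pivot 10/81 → sign +
step 2: pivot 2/5 → sign +
signature = (2, 1, 0)

Answer: (2, 1, 0)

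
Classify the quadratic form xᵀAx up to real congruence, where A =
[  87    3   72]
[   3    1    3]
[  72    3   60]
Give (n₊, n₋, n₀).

Answer: (3, 0, 0)

Derivation:
step 0: pivot 87 → sign +
step 1: pivot 26/29 → sign +
step 2: pivot 3/26 → sign +
signature = (3, 0, 0)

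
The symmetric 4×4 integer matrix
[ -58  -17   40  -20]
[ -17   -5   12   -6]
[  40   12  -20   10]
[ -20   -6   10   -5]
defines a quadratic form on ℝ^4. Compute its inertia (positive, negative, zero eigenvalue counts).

step 0: pivot -58 → sign −
step 1: pivot -1/58 → sign −
step 2: pivot 12 → sign +
step 3: row/col 3 already zero → sign 0
signature = (1, 2, 1)

Answer: (1, 2, 1)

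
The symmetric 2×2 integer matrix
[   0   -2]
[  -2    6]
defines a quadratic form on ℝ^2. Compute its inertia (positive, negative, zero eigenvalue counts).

Answer: (1, 1, 0)

Derivation:
step 0: pivot 6 → sign +
step 1: pivot -2/3 → sign −
signature = (1, 1, 0)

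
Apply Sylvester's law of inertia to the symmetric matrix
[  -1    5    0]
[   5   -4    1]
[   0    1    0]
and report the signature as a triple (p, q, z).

Answer: (1, 2, 0)

Derivation:
step 0: pivot -1 → sign −
step 1: pivot 21 → sign +
step 2: pivot -1/21 → sign −
signature = (1, 2, 0)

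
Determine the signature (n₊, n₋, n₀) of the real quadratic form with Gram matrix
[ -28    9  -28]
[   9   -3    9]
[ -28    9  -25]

step 0: pivot -28 → sign −
step 1: pivot -3/28 → sign −
step 2: pivot 3 → sign +
signature = (1, 2, 0)

Answer: (1, 2, 0)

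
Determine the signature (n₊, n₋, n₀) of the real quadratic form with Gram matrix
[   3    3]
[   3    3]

step 0: pivot 3 → sign +
step 1: row/col 1 already zero → sign 0
signature = (1, 0, 1)

Answer: (1, 0, 1)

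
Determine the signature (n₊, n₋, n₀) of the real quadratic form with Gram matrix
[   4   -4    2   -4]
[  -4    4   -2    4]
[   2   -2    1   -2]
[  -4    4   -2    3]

Answer: (1, 1, 2)

Derivation:
step 0: pivot 4 → sign +
step 1: pivot -1 → sign −
step 2: row/col 2 already zero → sign 0
step 3: row/col 3 already zero → sign 0
signature = (1, 1, 2)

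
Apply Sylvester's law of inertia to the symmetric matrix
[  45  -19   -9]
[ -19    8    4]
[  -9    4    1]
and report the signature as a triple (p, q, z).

Answer: (2, 1, 0)

Derivation:
step 0: pivot 45 → sign +
step 1: pivot -1/45 → sign −
step 2: pivot 1 → sign +
signature = (2, 1, 0)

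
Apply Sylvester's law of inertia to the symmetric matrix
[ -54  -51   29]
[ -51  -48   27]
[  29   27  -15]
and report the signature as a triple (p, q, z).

Answer: (1, 2, 0)

Derivation:
step 0: pivot -54 → sign −
step 1: pivot 1/6 → sign +
step 2: pivot -1/3 → sign −
signature = (1, 2, 0)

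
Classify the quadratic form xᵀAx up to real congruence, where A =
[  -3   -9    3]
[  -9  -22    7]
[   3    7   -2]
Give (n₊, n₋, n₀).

step 0: pivot -3 → sign −
step 1: pivot 5 → sign +
step 2: pivot 1/5 → sign +
signature = (2, 1, 0)

Answer: (2, 1, 0)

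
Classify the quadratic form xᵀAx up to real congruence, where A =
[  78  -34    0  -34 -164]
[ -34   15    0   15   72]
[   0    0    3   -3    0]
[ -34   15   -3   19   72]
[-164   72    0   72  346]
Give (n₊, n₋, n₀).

Answer: (4, 1, 0)

Derivation:
step 0: pivot 78 → sign +
step 1: pivot 7/39 → sign +
step 2: pivot 3 → sign +
step 3: pivot 1 → sign +
step 4: pivot -2/7 → sign −
signature = (4, 1, 0)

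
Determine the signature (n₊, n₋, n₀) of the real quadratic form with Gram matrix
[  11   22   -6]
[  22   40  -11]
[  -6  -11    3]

Answer: (1, 2, 0)

Derivation:
step 0: pivot 11 → sign +
step 1: pivot -4 → sign −
step 2: pivot -1/44 → sign −
signature = (1, 2, 0)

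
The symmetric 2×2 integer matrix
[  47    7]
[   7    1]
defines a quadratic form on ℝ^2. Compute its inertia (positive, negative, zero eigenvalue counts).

Answer: (1, 1, 0)

Derivation:
step 0: pivot 47 → sign +
step 1: pivot -2/47 → sign −
signature = (1, 1, 0)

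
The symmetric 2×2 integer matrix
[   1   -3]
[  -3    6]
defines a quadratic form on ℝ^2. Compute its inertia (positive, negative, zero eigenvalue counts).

Answer: (1, 1, 0)

Derivation:
step 0: pivot 1 → sign +
step 1: pivot -3 → sign −
signature = (1, 1, 0)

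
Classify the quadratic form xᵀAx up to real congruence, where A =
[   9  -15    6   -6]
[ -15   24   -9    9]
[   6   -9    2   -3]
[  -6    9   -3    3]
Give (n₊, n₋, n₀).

step 0: pivot 9 → sign +
step 1: pivot -1 → sign −
step 2: pivot -1 → sign −
step 3: row/col 3 already zero → sign 0
signature = (1, 2, 1)

Answer: (1, 2, 1)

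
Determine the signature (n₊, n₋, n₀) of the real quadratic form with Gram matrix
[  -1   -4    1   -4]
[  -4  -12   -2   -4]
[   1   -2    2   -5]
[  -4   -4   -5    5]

Answer: (1, 3, 0)

Derivation:
step 0: pivot -1 → sign −
step 1: pivot 4 → sign +
step 2: pivot -6 → sign −
step 3: pivot -3/2 → sign −
signature = (1, 3, 0)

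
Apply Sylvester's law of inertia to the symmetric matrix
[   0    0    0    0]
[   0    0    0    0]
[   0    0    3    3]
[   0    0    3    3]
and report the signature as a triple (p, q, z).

Answer: (1, 0, 3)

Derivation:
step 0: pivot 3 → sign +
step 1: row/col 1 already zero → sign 0
step 2: row/col 2 already zero → sign 0
step 3: row/col 3 already zero → sign 0
signature = (1, 0, 3)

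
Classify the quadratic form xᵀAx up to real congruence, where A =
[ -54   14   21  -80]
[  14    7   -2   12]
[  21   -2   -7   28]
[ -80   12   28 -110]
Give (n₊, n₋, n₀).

Answer: (2, 2, 0)

Derivation:
step 0: pivot -54 → sign −
step 1: pivot 287/27 → sign +
step 2: pivot 29/574 → sign +
step 3: pivot -6/29 → sign −
signature = (2, 2, 0)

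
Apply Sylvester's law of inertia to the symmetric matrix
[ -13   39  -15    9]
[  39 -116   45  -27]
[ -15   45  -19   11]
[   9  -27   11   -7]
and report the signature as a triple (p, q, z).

step 0: pivot -13 → sign −
step 1: pivot 1 → sign +
step 2: pivot -22/13 → sign −
step 3: pivot -6/11 → sign −
signature = (1, 3, 0)

Answer: (1, 3, 0)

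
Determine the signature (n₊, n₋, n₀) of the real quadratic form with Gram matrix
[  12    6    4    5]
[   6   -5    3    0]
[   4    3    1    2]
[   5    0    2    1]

step 0: pivot 12 → sign +
step 1: pivot -8 → sign −
step 2: pivot -5/24 → sign −
step 3: pivot -3/10 → sign −
signature = (1, 3, 0)

Answer: (1, 3, 0)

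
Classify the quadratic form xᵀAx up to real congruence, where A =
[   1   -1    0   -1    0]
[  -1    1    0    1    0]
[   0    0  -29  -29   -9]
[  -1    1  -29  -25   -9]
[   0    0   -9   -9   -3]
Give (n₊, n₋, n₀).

Answer: (2, 2, 1)

Derivation:
step 0: pivot 1 → sign +
step 1: pivot -29 → sign −
step 2: pivot 3 → sign +
step 3: pivot -6/29 → sign −
step 4: row/col 4 already zero → sign 0
signature = (2, 2, 1)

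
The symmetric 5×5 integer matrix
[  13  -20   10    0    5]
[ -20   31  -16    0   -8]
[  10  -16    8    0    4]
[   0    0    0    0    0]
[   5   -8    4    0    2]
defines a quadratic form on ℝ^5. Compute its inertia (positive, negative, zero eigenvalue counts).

step 0: pivot 13 → sign +
step 1: pivot 3/13 → sign +
step 2: pivot -4/3 → sign −
step 3: row/col 3 already zero → sign 0
step 4: row/col 4 already zero → sign 0
signature = (2, 1, 2)

Answer: (2, 1, 2)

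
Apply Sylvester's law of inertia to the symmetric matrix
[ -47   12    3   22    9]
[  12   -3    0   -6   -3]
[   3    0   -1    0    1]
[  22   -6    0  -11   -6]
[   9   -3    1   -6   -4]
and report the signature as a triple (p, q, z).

Answer: (2, 2, 1)

Derivation:
step 0: pivot -47 → sign −
step 1: pivot 3/47 → sign +
step 2: pivot -10 → sign −
step 3: pivot 3/5 → sign +
step 4: row/col 4 already zero → sign 0
signature = (2, 2, 1)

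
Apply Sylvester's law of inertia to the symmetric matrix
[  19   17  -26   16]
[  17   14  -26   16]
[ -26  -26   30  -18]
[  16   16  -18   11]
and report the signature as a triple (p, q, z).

Answer: (2, 2, 0)

Derivation:
step 0: pivot 19 → sign +
step 1: pivot -23/19 → sign −
step 2: pivot 14/23 → sign +
step 3: pivot -1/7 → sign −
signature = (2, 2, 0)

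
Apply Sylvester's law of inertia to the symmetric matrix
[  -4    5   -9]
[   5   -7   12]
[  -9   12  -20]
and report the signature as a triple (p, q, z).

Answer: (1, 2, 0)

Derivation:
step 0: pivot -4 → sign −
step 1: pivot -3/4 → sign −
step 2: pivot 1 → sign +
signature = (1, 2, 0)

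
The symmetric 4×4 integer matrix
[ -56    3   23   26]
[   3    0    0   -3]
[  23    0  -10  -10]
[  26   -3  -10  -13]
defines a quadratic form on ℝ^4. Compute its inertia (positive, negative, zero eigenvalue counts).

Answer: (1, 3, 0)

Derivation:
step 0: pivot -56 → sign −
step 1: pivot 9/56 → sign +
step 2: pivot -10 → sign −
step 3: pivot -1/10 → sign −
signature = (1, 3, 0)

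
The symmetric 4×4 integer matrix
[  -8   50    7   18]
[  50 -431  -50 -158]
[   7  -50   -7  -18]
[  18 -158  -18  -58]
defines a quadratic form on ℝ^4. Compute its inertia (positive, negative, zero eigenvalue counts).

step 0: pivot -8 → sign −
step 1: pivot -237/2 → sign −
step 2: pivot -517/948 → sign −
step 3: pivot 6/517 → sign +
signature = (1, 3, 0)

Answer: (1, 3, 0)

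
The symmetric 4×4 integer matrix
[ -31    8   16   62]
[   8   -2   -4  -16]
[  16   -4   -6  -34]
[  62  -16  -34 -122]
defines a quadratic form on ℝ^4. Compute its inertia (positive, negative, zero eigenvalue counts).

Answer: (2, 1, 1)

Derivation:
step 0: pivot -31 → sign −
step 1: pivot 2/31 → sign +
step 2: pivot 2 → sign +
step 3: row/col 3 already zero → sign 0
signature = (2, 1, 1)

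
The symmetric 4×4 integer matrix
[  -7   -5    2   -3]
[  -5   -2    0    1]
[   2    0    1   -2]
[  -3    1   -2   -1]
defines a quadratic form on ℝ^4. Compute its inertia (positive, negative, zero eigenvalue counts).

step 0: pivot -7 → sign −
step 1: pivot 11/7 → sign +
step 2: pivot 3/11 → sign +
step 3: pivot -6 → sign −
signature = (2, 2, 0)

Answer: (2, 2, 0)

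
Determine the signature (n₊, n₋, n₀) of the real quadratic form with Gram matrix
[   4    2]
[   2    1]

Answer: (1, 0, 1)

Derivation:
step 0: pivot 4 → sign +
step 1: row/col 1 already zero → sign 0
signature = (1, 0, 1)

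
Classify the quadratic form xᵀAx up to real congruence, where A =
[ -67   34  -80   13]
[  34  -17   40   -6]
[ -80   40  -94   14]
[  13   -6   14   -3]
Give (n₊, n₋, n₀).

step 0: pivot -67 → sign −
step 1: pivot 17/67 → sign +
step 2: pivot 2/17 → sign +
step 3: pivot -2 → sign −
signature = (2, 2, 0)

Answer: (2, 2, 0)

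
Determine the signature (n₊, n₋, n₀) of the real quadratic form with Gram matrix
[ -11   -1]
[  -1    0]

step 0: pivot -11 → sign −
step 1: pivot 1/11 → sign +
signature = (1, 1, 0)

Answer: (1, 1, 0)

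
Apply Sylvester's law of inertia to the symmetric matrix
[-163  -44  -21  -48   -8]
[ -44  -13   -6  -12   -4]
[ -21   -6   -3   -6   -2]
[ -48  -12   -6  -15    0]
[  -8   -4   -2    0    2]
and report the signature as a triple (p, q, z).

step 0: pivot -163 → sign −
step 1: pivot -183/163 → sign −
step 2: pivot -12/61 → sign −
step 3: pivot 19/3 → sign +
step 4: pivot -3/19 → sign −
signature = (1, 4, 0)

Answer: (1, 4, 0)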